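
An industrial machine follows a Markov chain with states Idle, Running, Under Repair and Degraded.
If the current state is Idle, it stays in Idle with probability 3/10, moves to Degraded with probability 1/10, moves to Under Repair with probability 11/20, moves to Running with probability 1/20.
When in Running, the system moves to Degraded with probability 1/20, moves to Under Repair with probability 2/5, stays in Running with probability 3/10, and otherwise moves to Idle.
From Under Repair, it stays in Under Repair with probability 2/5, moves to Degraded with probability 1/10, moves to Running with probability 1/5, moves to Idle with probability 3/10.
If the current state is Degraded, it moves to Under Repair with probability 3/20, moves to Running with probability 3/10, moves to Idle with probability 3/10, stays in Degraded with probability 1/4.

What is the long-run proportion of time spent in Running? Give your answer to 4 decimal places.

Let the stationary distribution be π with π = πP and π_1 + π_2 + π_3 + π_4 = 1.
π_1 = 0.3·π_1 + 0.25·π_2 + 0.3·π_3 + 0.3·π_4
π_2 = 0.05·π_1 + 0.3·π_2 + 0.2·π_3 + 0.3·π_4
π_3 = 0.55·π_1 + 0.4·π_2 + 0.4·π_3 + 0.15·π_4
Solving with the normalization constraint gives π = (0.2907, 0.1856, 0.4169, 0.1067).
So the stationary probability of Running is 0.1856.

0.1856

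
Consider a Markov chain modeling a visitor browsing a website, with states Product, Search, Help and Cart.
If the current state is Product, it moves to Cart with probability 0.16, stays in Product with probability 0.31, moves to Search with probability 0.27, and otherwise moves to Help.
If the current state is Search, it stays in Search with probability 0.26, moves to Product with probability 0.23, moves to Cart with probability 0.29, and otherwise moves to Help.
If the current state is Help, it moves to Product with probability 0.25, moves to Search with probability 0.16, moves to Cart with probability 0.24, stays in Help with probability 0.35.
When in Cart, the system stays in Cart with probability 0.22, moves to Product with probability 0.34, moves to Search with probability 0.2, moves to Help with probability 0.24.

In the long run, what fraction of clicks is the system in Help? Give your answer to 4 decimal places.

0.2710

Let the stationary distribution be π with π = πP and π_1 + π_2 + π_3 + π_4 = 1.
π_1 = 0.31·π_1 + 0.23·π_2 + 0.25·π_3 + 0.34·π_4
π_2 = 0.27·π_1 + 0.26·π_2 + 0.16·π_3 + 0.2·π_4
π_3 = 0.26·π_1 + 0.22·π_2 + 0.35·π_3 + 0.24·π_4
Solving with the normalization constraint gives π = (0.2827, 0.2223, 0.2710, 0.2240).
So the stationary probability of Help is 0.2710.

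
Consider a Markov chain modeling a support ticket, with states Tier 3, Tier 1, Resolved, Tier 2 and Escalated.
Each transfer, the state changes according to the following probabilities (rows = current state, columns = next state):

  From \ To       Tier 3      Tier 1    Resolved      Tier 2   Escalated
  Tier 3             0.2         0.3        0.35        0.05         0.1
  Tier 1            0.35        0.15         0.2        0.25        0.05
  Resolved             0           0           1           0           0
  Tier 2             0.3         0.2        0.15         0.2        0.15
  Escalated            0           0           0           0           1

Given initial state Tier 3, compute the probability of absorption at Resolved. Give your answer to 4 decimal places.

0.7557

Let h(s) be the probability of absorption at Resolved starting from transient state s. Then h(Resolved) = 1 and h(Escalated) = 0. By first-step analysis:
h(Tier 3) = 0.2·h(Tier 3) + 0.3·h(Tier 1) + 0.35·1 + 0.05·h(Tier 2) + 0.1·0
h(Tier 1) = 0.35·h(Tier 3) + 0.15·h(Tier 1) + 0.2·1 + 0.25·h(Tier 2) + 0.05·0
h(Tier 2) = 0.3·h(Tier 3) + 0.2·h(Tier 1) + 0.15·1 + 0.2·h(Tier 2) + 0.15·0
Solving: h(Tier 3) = 0.7557, h(Tier 1) = 0.7393, h(Tier 2) = 0.6557.
Starting from Tier 3, the probability is 0.7557.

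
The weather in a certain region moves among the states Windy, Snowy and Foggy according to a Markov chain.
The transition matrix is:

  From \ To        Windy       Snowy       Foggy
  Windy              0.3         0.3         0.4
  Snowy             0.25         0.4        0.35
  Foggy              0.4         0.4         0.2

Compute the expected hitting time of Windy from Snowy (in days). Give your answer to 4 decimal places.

3.3824

Let t(s) be the expected number of days to first reach Windy from state s, with t(Windy) = 0. Conditioning on the first day:
t(Snowy) = 1 + 0.4·t(Snowy) + 0.35·t(Foggy)
t(Foggy) = 1 + 0.4·t(Snowy) + 0.2·t(Foggy)
Solving: t(Snowy) = 3.3824, t(Foggy) = 2.9412.
Expected days from Snowy to Windy: 3.3824.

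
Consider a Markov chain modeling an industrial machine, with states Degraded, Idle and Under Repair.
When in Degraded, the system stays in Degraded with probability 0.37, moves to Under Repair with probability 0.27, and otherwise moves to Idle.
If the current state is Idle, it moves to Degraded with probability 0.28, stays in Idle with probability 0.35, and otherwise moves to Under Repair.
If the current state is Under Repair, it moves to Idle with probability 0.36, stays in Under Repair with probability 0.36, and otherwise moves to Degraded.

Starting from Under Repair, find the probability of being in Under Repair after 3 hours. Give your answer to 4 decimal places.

Propagate the distribution vector 3 hours from Under Repair.
After 0 hours: (0.0000, 0.0000, 1.0000)
After 1 hour: (0.2800, 0.3600, 0.3600)
After 2 hours: (0.3052, 0.3564, 0.3384)
After 3 hours: (0.3075, 0.3564, 0.3361)
P(in Under Repair after 3 hours) = 0.3361

0.3361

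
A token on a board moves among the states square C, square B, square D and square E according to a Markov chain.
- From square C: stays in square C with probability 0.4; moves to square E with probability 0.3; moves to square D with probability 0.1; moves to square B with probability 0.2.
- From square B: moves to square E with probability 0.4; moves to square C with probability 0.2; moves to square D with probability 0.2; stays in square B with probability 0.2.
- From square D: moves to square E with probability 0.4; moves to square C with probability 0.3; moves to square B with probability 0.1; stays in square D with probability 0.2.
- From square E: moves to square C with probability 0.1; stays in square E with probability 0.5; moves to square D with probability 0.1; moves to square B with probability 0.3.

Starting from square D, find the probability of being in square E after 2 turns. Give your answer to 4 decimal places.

0.4100

Propagate the distribution vector 2 turns from square D.
After 0 turns: (0.0000, 0.0000, 1.0000, 0.0000)
After 1 turn: (0.3000, 0.1000, 0.2000, 0.4000)
After 2 turns: (0.2400, 0.2200, 0.1300, 0.4100)
P(in square E after 2 turns) = 0.4100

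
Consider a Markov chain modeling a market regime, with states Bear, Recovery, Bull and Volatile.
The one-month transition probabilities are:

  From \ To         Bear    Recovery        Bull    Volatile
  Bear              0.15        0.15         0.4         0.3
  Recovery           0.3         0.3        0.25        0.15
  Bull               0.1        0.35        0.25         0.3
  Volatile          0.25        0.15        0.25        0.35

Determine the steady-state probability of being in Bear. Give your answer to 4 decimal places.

0.2001

Let the stationary distribution be π with π = πP and π_1 + π_2 + π_3 + π_4 = 1.
π_1 = 0.15·π_1 + 0.3·π_2 + 0.1·π_3 + 0.25·π_4
π_2 = 0.15·π_1 + 0.3·π_2 + 0.35·π_3 + 0.15·π_4
π_3 = 0.4·π_1 + 0.25·π_2 + 0.25·π_3 + 0.25·π_4
Solving with the normalization constraint gives π = (0.2001, 0.2424, 0.2800, 0.2775).
So the stationary probability of Bear is 0.2001.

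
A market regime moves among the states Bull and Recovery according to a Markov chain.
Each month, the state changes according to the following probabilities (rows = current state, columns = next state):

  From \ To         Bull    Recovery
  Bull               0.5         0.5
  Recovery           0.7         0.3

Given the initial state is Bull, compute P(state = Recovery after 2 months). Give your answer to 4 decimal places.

0.4000

Sum over the intermediate state after 1 month:
P = P(Bull→Bull)·P(Bull→Recovery) + P(Bull→Recovery)·P(Recovery→Recovery)
  = 0.5×0.5 + 0.5×0.3
  = 0.2500 + 0.1500 = 0.4000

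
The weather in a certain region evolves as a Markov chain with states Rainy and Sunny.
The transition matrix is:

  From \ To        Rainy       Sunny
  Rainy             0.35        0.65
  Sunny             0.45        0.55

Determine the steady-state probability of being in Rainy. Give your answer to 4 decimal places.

Let the stationary distribution be π with π = πP and π_1 + π_2 = 1.
π_1 = 0.35·π_1 + 0.45·π_2
Solving with the normalization constraint gives π = (0.4091, 0.5909).
So the stationary probability of Rainy is 0.4091.

0.4091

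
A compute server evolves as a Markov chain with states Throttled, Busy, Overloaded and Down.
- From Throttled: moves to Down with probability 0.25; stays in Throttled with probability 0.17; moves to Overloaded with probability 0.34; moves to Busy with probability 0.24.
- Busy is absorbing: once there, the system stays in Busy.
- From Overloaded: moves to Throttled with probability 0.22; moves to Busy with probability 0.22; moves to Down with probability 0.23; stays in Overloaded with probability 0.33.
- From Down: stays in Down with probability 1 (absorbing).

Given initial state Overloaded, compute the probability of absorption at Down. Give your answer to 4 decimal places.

0.5109

Let h(s) be the probability of absorption at Down starting from transient state s. Then h(Down) = 1 and h(Busy) = 0. By first-step analysis:
h(Throttled) = 0.17·h(Throttled) + 0.24·0 + 0.34·h(Overloaded) + 0.25·1
h(Overloaded) = 0.22·h(Throttled) + 0.22·0 + 0.33·h(Overloaded) + 0.23·1
Solving: h(Throttled) = 0.5105, h(Overloaded) = 0.5109.
Starting from Overloaded, the probability is 0.5109.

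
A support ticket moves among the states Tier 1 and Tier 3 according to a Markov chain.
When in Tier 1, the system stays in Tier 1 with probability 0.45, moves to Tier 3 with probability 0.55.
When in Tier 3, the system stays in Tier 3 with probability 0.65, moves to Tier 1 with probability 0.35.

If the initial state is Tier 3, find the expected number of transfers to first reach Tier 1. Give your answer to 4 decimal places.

2.8571

Let t(s) be the expected number of transfers to first reach Tier 1 from state s, with t(Tier 1) = 0. Conditioning on the first transfer:
t(Tier 3) = 1 + 0.65·t(Tier 3)
Solving: t(Tier 3) = 2.8571.
Expected transfers from Tier 3 to Tier 1: 2.8571.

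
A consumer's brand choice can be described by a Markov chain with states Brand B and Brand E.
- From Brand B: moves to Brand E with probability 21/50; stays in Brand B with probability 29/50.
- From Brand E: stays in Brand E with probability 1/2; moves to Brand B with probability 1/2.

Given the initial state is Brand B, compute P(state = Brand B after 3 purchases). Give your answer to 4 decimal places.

Propagate the distribution vector 3 purchases from Brand B.
After 0 purchases: (1.0000, 0.0000)
After 1 purchase: (0.5800, 0.4200)
After 2 purchases: (0.5464, 0.4536)
After 3 purchases: (0.5437, 0.4563)
P(in Brand B after 3 purchases) = 0.5437

0.5437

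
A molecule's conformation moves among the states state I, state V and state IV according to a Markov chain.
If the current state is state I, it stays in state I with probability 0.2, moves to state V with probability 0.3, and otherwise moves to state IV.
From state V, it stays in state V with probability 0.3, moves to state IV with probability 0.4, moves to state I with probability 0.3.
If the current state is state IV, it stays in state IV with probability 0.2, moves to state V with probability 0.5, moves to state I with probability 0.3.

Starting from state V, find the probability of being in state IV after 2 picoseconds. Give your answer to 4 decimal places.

Sum over the intermediate state after 1 picosecond:
P = P(state V→state I)·P(state I→state IV) + P(state V→state V)·P(state V→state IV) + P(state V→state IV)·P(state IV→state IV)
  = 0.3×0.5 + 0.3×0.4 + 0.4×0.2
  = 0.1500 + 0.1200 + 0.0800 = 0.3500

0.3500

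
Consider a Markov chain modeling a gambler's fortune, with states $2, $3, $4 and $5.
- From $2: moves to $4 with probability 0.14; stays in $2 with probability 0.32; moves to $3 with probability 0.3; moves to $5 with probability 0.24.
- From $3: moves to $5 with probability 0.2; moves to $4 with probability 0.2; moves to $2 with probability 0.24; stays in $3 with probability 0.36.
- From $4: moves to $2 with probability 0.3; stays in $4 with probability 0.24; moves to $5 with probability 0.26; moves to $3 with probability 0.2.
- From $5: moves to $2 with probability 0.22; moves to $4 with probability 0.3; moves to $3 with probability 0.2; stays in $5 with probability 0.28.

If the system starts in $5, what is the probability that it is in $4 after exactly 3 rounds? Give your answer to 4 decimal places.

0.2178

Propagate the distribution vector 3 rounds from $5.
After 0 rounds: (0.0000, 0.0000, 0.0000, 1.0000)
After 1 round: (0.2200, 0.2000, 0.3000, 0.2800)
After 2 rounds: (0.2700, 0.2540, 0.2268, 0.2492)
After 3 rounds: (0.2702, 0.2676, 0.2178, 0.2443)
P(in $4 after 3 rounds) = 0.2178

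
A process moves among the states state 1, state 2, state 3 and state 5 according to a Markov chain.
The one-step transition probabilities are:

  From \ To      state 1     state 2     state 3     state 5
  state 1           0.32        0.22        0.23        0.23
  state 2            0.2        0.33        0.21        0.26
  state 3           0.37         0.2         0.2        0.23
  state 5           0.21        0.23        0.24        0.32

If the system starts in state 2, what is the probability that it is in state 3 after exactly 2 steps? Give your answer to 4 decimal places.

0.2197

Propagate the distribution vector 2 steps from state 2.
After 0 steps: (0.0000, 1.0000, 0.0000, 0.0000)
After 1 step: (0.2000, 0.3300, 0.2100, 0.2600)
After 2 steps: (0.2623, 0.2547, 0.2197, 0.2633)
P(in state 3 after 2 steps) = 0.2197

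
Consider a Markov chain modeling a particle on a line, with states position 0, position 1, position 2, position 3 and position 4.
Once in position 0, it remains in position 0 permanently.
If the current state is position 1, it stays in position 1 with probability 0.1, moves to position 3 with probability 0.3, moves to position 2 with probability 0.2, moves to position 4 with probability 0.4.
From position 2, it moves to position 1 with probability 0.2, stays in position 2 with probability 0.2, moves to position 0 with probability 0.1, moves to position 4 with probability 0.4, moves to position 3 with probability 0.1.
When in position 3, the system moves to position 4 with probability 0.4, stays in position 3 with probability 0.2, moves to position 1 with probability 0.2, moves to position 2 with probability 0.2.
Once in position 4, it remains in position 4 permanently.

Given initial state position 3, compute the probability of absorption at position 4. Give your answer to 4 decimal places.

Let h(s) be the probability of absorption at position 4 starting from transient state s. Then h(position 4) = 1 and h(position 0) = 0. By first-step analysis:
h(position 1) = 0.1·h(position 1) + 0.2·h(position 2) + 0.3·h(position 3) + 0.4·1
h(position 2) = 0.1·0 + 0.2·h(position 1) + 0.2·h(position 2) + 0.1·h(position 3) + 0.4·1
h(position 3) = 0.2·h(position 1) + 0.2·h(position 2) + 0.2·h(position 3) + 0.4·1
Solving: h(position 1) = 0.9524, h(position 2) = 0.8571, h(position 3) = 0.9524.
Starting from position 3, the probability is 0.9524.

0.9524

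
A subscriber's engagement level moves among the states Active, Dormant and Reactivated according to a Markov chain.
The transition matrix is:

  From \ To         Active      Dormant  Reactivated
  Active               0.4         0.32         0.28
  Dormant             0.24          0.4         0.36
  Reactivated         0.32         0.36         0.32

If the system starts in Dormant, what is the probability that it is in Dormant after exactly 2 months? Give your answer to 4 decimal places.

0.3664

Sum over the intermediate state after 1 month:
P = P(Dormant→Active)·P(Active→Dormant) + P(Dormant→Dormant)·P(Dormant→Dormant) + P(Dormant→Reactivated)·P(Reactivated→Dormant)
  = 0.24×0.32 + 0.4×0.4 + 0.36×0.36
  = 0.0768 + 0.1600 + 0.1296 = 0.3664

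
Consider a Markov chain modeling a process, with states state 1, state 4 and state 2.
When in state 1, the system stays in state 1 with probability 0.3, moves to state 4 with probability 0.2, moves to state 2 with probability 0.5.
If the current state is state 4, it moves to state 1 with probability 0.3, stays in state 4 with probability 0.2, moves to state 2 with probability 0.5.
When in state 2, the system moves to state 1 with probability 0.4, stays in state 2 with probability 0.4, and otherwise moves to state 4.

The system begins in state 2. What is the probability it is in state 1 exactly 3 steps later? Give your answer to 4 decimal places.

Propagate the distribution vector 3 steps from state 2.
After 0 steps: (0.0000, 0.0000, 1.0000)
After 1 step: (0.4000, 0.2000, 0.4000)
After 2 steps: (0.3400, 0.2000, 0.4600)
After 3 steps: (0.3460, 0.2000, 0.4540)
P(in state 1 after 3 steps) = 0.3460

0.3460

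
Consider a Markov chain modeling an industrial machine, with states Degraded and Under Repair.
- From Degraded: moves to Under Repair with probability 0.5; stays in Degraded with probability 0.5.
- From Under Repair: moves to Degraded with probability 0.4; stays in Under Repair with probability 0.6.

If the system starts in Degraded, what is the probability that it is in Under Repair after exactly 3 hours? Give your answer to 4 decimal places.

0.5550

Propagate the distribution vector 3 hours from Degraded.
After 0 hours: (1.0000, 0.0000)
After 1 hour: (0.5000, 0.5000)
After 2 hours: (0.4500, 0.5500)
After 3 hours: (0.4450, 0.5550)
P(in Under Repair after 3 hours) = 0.5550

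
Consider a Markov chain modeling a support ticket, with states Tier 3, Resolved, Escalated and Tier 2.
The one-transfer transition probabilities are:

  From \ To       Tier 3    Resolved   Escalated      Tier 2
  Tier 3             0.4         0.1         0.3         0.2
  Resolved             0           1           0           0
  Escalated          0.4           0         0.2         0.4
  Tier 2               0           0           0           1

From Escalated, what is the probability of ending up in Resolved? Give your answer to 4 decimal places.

Let h(s) be the probability of absorption at Resolved starting from transient state s. Then h(Resolved) = 1 and h(Tier 2) = 0. By first-step analysis:
h(Tier 3) = 0.4·h(Tier 3) + 0.1·1 + 0.3·h(Escalated) + 0.2·0
h(Escalated) = 0.4·h(Tier 3) + 0.2·h(Escalated) + 0.4·0
Solving: h(Tier 3) = 0.2222, h(Escalated) = 0.1111.
Starting from Escalated, the probability is 0.1111.

0.1111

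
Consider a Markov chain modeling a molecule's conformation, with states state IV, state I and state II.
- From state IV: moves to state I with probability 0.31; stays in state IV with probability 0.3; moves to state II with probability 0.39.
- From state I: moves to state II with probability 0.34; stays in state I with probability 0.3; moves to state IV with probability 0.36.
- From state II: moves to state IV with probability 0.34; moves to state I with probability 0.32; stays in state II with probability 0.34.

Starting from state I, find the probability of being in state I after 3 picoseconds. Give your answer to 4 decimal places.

0.3105

Propagate the distribution vector 3 picoseconds from state I.
After 0 picoseconds: (0.0000, 1.0000, 0.0000)
After 1 picosecond: (0.3600, 0.3000, 0.3400)
After 2 picoseconds: (0.3316, 0.3104, 0.3580)
After 3 picoseconds: (0.3329, 0.3105, 0.3566)
P(in state I after 3 picoseconds) = 0.3105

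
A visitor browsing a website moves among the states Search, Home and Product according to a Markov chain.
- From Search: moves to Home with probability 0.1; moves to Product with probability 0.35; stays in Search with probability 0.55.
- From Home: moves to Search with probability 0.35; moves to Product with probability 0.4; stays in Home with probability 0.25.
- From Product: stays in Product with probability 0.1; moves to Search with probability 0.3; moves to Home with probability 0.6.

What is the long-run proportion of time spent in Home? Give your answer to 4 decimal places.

0.2892

Let the stationary distribution be π with π = πP and π_1 + π_2 + π_3 = 1.
π_1 = 0.55·π_1 + 0.35·π_2 + 0.3·π_3
π_2 = 0.1·π_1 + 0.25·π_2 + 0.6·π_3
Solving with the normalization constraint gives π = (0.4193, 0.2892, 0.2916).
So the stationary probability of Home is 0.2892.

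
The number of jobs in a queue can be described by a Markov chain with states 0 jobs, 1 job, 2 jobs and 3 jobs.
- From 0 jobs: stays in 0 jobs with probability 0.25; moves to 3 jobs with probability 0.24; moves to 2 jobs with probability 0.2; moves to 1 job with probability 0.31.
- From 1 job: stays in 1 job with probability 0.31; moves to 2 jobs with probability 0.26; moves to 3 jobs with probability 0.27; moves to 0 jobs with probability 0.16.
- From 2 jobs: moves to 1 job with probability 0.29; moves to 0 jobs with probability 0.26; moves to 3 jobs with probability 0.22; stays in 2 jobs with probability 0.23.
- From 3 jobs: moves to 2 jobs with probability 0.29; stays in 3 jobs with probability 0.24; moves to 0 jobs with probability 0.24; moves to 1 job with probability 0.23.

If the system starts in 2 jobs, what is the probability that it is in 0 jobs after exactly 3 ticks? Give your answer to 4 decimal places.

Propagate the distribution vector 3 ticks from 2 jobs.
After 0 ticks: (0.0000, 0.0000, 1.0000, 0.0000)
After 1 tick: (0.2600, 0.2900, 0.2300, 0.2200)
After 2 ticks: (0.2240, 0.2878, 0.2441, 0.2441)
After 3 ticks: (0.2241, 0.2856, 0.2466, 0.2438)
P(in 0 jobs after 3 ticks) = 0.2241

0.2241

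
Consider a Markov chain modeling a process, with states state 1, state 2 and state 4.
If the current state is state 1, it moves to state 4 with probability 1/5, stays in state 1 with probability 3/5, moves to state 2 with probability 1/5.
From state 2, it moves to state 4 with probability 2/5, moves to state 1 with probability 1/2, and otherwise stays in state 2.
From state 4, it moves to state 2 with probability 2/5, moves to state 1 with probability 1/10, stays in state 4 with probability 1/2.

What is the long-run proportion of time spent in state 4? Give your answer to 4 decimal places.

0.3562

Let the stationary distribution be π with π = πP and π_1 + π_2 + π_3 = 1.
π_1 = 0.6·π_1 + 0.5·π_2 + 0.1·π_3
π_2 = 0.2·π_1 + 0.1·π_2 + 0.4·π_3
Solving with the normalization constraint gives π = (0.3973, 0.2466, 0.3562).
So the stationary probability of state 4 is 0.3562.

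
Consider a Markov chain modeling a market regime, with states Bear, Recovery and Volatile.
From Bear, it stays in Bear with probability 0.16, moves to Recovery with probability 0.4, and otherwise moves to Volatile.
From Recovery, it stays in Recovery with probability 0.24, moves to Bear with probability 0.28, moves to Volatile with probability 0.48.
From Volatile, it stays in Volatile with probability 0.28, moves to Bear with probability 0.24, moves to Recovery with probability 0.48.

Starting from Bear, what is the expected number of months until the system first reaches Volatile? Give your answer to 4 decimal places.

Let t(s) be the expected number of months to first reach Volatile from state s, with t(Volatile) = 0. Conditioning on the first month:
t(Bear) = 1 + 0.16·t(Bear) + 0.4·t(Recovery)
t(Recovery) = 1 + 0.28·t(Bear) + 0.24·t(Recovery)
Solving: t(Bear) = 2.2036, t(Recovery) = 2.1277.
Expected months from Bear to Volatile: 2.2036.

2.2036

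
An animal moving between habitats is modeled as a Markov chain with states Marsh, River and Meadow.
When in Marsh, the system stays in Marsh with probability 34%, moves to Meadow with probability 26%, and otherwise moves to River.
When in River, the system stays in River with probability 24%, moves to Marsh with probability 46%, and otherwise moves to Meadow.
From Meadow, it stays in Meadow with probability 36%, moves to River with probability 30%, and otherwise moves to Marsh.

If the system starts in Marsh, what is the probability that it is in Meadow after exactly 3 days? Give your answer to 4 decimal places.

Propagate the distribution vector 3 days from Marsh.
After 0 days: (1.0000, 0.0000, 0.0000)
After 1 day: (0.3400, 0.4000, 0.2600)
After 2 days: (0.3880, 0.3100, 0.3020)
After 3 days: (0.3772, 0.3202, 0.3026)
P(in Meadow after 3 days) = 0.3026

0.3026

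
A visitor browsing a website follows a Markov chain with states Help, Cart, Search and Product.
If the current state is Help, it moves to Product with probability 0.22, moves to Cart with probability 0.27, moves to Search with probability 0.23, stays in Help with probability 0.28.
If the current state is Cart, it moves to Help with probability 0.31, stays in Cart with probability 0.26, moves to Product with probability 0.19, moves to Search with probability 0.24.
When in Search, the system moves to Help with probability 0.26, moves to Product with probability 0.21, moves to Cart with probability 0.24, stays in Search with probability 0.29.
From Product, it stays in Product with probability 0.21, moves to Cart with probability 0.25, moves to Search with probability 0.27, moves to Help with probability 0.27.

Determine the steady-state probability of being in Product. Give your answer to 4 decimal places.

0.2077

Let the stationary distribution be π with π = πP and π_1 + π_2 + π_3 + π_4 = 1.
π_1 = 0.28·π_1 + 0.31·π_2 + 0.26·π_3 + 0.27·π_4
π_2 = 0.27·π_1 + 0.26·π_2 + 0.24·π_3 + 0.25·π_4
π_3 = 0.23·π_1 + 0.24·π_2 + 0.29·π_3 + 0.27·π_4
Solving with the normalization constraint gives π = (0.2805, 0.2556, 0.2562, 0.2077).
So the stationary probability of Product is 0.2077.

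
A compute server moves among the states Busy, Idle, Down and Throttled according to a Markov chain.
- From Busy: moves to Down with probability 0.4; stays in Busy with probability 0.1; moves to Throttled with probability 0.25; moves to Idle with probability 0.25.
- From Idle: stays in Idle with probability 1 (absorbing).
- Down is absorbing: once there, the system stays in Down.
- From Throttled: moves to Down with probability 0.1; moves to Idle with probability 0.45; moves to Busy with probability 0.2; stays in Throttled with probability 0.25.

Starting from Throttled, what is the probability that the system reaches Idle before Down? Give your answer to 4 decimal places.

0.7280

Let h(s) be the probability of absorption at Idle starting from transient state s. Then h(Idle) = 1 and h(Down) = 0. By first-step analysis:
h(Busy) = 0.1·h(Busy) + 0.25·1 + 0.4·0 + 0.25·h(Throttled)
h(Throttled) = 0.2·h(Busy) + 0.45·1 + 0.1·0 + 0.25·h(Throttled)
Solving: h(Busy) = 0.4800, h(Throttled) = 0.7280.
Starting from Throttled, the probability is 0.7280.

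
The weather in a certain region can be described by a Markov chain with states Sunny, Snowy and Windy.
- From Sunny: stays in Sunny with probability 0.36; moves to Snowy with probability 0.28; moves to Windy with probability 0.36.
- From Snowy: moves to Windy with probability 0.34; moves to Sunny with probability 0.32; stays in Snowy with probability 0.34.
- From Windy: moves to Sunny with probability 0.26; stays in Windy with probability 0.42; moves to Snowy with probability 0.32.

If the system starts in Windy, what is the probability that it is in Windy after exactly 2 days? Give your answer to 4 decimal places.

0.3788

Sum over the intermediate state after 1 day:
P = P(Windy→Sunny)·P(Sunny→Windy) + P(Windy→Snowy)·P(Snowy→Windy) + P(Windy→Windy)·P(Windy→Windy)
  = 0.26×0.36 + 0.32×0.34 + 0.42×0.42
  = 0.0936 + 0.1088 + 0.1764 = 0.3788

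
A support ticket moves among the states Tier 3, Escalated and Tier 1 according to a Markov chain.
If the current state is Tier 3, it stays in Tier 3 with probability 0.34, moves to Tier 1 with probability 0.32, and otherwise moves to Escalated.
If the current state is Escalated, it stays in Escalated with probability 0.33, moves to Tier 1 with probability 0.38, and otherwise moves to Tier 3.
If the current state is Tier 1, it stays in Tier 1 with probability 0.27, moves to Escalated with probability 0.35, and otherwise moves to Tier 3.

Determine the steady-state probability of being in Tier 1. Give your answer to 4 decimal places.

Let the stationary distribution be π with π = πP and π_1 + π_2 + π_3 = 1.
π_1 = 0.34·π_1 + 0.29·π_2 + 0.38·π_3
π_2 = 0.34·π_1 + 0.33·π_2 + 0.35·π_3
Solving with the normalization constraint gives π = (0.3360, 0.3398, 0.3242).
So the stationary probability of Tier 1 is 0.3242.

0.3242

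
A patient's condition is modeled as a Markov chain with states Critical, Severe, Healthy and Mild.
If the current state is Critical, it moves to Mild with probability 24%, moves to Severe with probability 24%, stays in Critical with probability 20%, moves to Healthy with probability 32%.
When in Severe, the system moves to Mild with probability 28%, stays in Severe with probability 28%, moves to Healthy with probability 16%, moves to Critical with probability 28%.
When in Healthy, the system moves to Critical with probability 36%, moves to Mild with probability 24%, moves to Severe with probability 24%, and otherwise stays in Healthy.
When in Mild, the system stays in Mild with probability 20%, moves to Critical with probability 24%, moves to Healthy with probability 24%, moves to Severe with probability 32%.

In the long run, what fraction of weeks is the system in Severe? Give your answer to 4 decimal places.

Let the stationary distribution be π with π = πP and π_1 + π_2 + π_3 + π_4 = 1.
π_1 = 0.2·π_1 + 0.28·π_2 + 0.36·π_3 + 0.24·π_4
π_2 = 0.24·π_1 + 0.28·π_2 + 0.24·π_3 + 0.32·π_4
π_3 = 0.32·π_1 + 0.16·π_2 + 0.16·π_3 + 0.24·π_4
Solving with the normalization constraint gives π = (0.2668, 0.2701, 0.2220, 0.2412).
So the stationary probability of Severe is 0.2701.

0.2701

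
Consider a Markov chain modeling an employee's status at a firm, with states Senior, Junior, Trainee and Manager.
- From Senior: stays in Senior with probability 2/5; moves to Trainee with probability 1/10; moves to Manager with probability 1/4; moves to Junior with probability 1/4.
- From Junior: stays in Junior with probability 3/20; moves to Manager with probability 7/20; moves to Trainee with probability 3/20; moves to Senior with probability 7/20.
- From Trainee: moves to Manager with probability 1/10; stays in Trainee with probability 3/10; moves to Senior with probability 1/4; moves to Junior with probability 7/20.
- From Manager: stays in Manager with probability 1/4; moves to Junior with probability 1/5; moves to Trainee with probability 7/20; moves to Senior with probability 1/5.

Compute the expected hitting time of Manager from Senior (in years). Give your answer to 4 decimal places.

3.9526

Let t(s) be the expected number of years to first reach Manager from state s, with t(Manager) = 0. Conditioning on the first year:
t(Senior) = 1 + 0.4·t(Senior) + 0.25·t(Junior) + 0.1·t(Trainee)
t(Junior) = 1 + 0.35·t(Senior) + 0.15·t(Junior) + 0.15·t(Trainee)
t(Trainee) = 1 + 0.25·t(Senior) + 0.35·t(Junior) + 0.3·t(Trainee)
Solving: t(Senior) = 3.9526, t(Junior) = 3.6251, t(Trainee) = 4.6527.
Expected years from Senior to Manager: 3.9526.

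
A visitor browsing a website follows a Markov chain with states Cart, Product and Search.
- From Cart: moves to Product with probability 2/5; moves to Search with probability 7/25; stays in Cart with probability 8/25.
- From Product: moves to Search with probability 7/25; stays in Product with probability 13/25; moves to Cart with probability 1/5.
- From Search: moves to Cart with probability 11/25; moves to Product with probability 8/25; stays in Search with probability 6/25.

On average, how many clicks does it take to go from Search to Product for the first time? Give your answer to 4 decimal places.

2.8455

Let t(s) be the expected number of clicks to first reach Product from state s, with t(Product) = 0. Conditioning on the first click:
t(Cart) = 1 + 0.32·t(Cart) + 0.28·t(Search)
t(Search) = 1 + 0.44·t(Cart) + 0.24·t(Search)
Solving: t(Cart) = 2.6423, t(Search) = 2.8455.
Expected clicks from Search to Product: 2.8455.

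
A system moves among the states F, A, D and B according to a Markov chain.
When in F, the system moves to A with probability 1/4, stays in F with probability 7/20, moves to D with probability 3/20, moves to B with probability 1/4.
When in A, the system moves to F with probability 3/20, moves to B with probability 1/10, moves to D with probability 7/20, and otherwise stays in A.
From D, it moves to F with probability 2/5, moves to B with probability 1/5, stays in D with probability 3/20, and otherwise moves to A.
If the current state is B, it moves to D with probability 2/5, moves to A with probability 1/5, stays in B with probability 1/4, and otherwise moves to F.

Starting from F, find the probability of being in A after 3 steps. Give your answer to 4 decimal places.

0.2810

Propagate the distribution vector 3 steps from F.
After 0 steps: (1.0000, 0.0000, 0.0000, 0.0000)
After 1 step: (0.3500, 0.2500, 0.1500, 0.2500)
After 2 steps: (0.2575, 0.2750, 0.2625, 0.2050)
After 3 steps: (0.2671, 0.2810, 0.2563, 0.1956)
P(in A after 3 steps) = 0.2810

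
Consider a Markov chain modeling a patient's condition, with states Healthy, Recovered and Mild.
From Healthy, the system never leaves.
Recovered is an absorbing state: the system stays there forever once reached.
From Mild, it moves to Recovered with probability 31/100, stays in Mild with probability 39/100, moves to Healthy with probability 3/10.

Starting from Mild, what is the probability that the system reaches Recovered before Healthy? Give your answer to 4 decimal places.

0.5082

Let h(s) be the probability of absorption at Recovered starting from transient state s. Then h(Recovered) = 1 and h(Healthy) = 0. By first-step analysis:
h(Mild) = 0.3·0 + 0.31·1 + 0.39·h(Mild)
Solving: h(Mild) = 0.5082.
Starting from Mild, the probability is 0.5082.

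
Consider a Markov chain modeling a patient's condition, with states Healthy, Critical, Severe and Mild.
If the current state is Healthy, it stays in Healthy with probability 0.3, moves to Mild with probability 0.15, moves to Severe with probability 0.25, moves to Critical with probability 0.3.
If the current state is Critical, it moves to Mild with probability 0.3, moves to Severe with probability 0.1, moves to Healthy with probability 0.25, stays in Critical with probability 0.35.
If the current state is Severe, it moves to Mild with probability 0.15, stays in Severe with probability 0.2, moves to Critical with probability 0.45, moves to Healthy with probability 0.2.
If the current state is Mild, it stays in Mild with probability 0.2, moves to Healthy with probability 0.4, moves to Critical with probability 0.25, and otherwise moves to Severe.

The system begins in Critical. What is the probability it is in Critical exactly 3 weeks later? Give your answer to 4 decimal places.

0.3294

Propagate the distribution vector 3 weeks from Critical.
After 0 weeks: (0.0000, 1.0000, 0.0000, 0.0000)
After 1 week: (0.2500, 0.3500, 0.1000, 0.3000)
After 2 weeks: (0.3025, 0.3175, 0.1625, 0.2175)
After 3 weeks: (0.2896, 0.3294, 0.1725, 0.2085)
P(in Critical after 3 weeks) = 0.3294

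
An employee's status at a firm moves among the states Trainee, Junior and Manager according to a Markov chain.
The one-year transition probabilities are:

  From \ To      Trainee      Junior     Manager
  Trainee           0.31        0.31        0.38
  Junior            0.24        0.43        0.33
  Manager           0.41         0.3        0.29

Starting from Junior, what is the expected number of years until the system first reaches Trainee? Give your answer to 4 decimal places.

Let t(s) be the expected number of years to first reach Trainee from state s, with t(Trainee) = 0. Conditioning on the first year:
t(Junior) = 1 + 0.43·t(Junior) + 0.33·t(Manager)
t(Manager) = 1 + 0.3·t(Junior) + 0.29·t(Manager)
Solving: t(Junior) = 3.4020, t(Manager) = 2.8459.
Expected years from Junior to Trainee: 3.4020.

3.4020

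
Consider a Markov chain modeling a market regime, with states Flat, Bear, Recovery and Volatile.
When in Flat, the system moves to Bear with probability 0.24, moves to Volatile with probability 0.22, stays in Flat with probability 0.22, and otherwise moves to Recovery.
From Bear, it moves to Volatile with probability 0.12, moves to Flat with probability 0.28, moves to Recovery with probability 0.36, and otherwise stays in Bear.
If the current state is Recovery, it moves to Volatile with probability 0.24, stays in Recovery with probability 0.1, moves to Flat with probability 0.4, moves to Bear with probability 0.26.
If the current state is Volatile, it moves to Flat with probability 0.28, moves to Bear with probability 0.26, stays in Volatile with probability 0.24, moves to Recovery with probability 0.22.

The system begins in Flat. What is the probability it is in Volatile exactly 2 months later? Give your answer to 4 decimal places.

Propagate the distribution vector 2 months from Flat.
After 0 months: (1.0000, 0.0000, 0.0000, 0.0000)
After 1 month: (0.2200, 0.2400, 0.3200, 0.2200)
After 2 months: (0.3052, 0.2508, 0.2372, 0.2068)
P(in Volatile after 2 months) = 0.2068

0.2068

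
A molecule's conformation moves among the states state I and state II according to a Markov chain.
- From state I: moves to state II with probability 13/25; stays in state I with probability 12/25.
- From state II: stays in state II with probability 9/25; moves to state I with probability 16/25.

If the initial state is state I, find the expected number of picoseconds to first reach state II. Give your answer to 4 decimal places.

1.9231

Let t(s) be the expected number of picoseconds to first reach state II from state s, with t(state II) = 0. Conditioning on the first picosecond:
t(state I) = 1 + 0.48·t(state I)
Solving: t(state I) = 1.9231.
Expected picoseconds from state I to state II: 1.9231.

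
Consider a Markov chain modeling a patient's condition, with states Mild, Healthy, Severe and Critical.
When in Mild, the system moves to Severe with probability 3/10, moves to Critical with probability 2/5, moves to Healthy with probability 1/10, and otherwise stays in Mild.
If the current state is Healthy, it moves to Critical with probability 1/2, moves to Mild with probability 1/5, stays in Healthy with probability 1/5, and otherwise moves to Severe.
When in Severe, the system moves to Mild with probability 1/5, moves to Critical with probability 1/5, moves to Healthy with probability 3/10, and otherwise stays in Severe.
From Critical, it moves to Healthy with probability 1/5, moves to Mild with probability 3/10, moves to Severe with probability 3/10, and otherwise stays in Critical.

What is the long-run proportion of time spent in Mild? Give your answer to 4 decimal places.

0.2307

Let the stationary distribution be π with π = πP and π_1 + π_2 + π_3 + π_4 = 1.
π_1 = 0.2·π_1 + 0.2·π_2 + 0.2·π_3 + 0.3·π_4
π_2 = 0.1·π_1 + 0.2·π_2 + 0.3·π_3 + 0.2·π_4
π_3 = 0.3·π_1 + 0.1·π_2 + 0.3·π_3 + 0.3·π_4
Solving with the normalization constraint gives π = (0.2307, 0.2029, 0.2594, 0.3070).
So the stationary probability of Mild is 0.2307.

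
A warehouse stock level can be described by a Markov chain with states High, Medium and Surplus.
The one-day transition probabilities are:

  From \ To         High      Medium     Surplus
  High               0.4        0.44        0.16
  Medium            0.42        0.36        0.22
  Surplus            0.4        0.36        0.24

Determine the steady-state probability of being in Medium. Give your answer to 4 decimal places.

0.3926

Let the stationary distribution be π with π = πP and π_1 + π_2 + π_3 = 1.
π_1 = 0.4·π_1 + 0.42·π_2 + 0.4·π_3
π_2 = 0.44·π_1 + 0.36·π_2 + 0.36·π_3
Solving with the normalization constraint gives π = (0.4079, 0.3926, 0.1995).
So the stationary probability of Medium is 0.3926.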